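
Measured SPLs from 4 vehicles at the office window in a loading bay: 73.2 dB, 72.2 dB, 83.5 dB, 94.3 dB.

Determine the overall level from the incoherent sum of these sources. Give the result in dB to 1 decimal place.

94.7 dB

Σ 10^(Lᵢ/10) = 2.953e+09.
Combined level = 10 log₁₀(2.953e+09) = 94.7 dB.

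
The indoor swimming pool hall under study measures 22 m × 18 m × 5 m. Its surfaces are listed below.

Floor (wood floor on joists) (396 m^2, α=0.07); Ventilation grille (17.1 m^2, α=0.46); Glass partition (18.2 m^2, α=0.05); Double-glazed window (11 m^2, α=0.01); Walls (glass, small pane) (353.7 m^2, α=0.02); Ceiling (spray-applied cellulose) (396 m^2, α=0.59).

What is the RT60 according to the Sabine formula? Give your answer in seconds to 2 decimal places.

1.15 s

Equivalent absorption area: A = 396×0.07 + 17.1×0.46 + 18.2×0.05 + 11×0.01 + 353.7×0.02 + 396×0.59 = 277.320 m^2.
Room volume: 1980 m³.
RT60 = 0.161 · V / A = 0.161 × 1980 / 277.320 = 1.15 s.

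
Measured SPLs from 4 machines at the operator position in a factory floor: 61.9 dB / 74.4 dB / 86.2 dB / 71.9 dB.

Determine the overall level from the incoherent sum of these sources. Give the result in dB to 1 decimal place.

86.6 dB

Sum in the linear (power) domain: Σ 10^(Lᵢ/10) = 10^(61.9/10) + 10^(74.4/10) + 10^(86.2/10) + 10^(71.9/10) = 4.614e+08.
L_total = 10·log₁₀(4.614e+08) = 86.6 dB.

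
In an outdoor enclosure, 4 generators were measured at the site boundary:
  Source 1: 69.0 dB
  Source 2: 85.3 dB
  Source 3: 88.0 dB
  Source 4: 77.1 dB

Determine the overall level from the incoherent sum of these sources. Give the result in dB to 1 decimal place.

90.1 dB

Sum in the linear (power) domain: Σ 10^(Lᵢ/10) = 10^(69.0/10) + 10^(85.3/10) + 10^(88.0/10) + 10^(77.1/10) = 1.029e+09.
L_total = 10·log₁₀(1.029e+09) = 90.1 dB.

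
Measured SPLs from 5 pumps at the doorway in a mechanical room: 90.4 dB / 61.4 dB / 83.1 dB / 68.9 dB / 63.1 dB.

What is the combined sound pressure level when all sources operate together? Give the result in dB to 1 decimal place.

91.2 dB

Converting to relative power and adding: 10^(90.4/10) + 10^(61.4/10) + 10^(83.1/10) + 10^(68.9/10) + 10^(63.1/10) = 1.312e+09.
Back to dB: 10·log₁₀ Σ = 91.2 dB.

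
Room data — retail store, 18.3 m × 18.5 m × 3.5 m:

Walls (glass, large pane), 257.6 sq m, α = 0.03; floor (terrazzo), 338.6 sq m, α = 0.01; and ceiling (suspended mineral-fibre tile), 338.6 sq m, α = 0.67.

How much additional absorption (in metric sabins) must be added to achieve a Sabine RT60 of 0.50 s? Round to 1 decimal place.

143.6 sabins

A₁ = Σ Sᵢαᵢ = 257.6*0.03 + 338.6*0.01 + 338.6*0.67 = 237.976 sabins.
For T = 0.50 s, need A₂ = 0.161·V/T = 0.161·1184.925/0.50 = 381.546 sabins.
Additional absorption ΔA = 381.546 − 237.976 = 143.6 sabins.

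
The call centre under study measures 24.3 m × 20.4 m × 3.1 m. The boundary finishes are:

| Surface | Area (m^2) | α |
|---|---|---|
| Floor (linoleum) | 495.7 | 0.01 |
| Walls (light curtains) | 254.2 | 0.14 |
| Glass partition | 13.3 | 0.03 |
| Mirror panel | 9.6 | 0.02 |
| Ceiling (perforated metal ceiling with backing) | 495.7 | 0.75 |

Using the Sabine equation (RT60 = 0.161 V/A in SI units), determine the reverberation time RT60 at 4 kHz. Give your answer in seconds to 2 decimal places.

0.60 sec

Summing Sᵢαᵢ: 4.957 + 35.588 + 0.399 + 0.192 + 371.775 → A = 412.911 sabins.
Room volume: 1536.732 m³.
T = 0.161 V/A = 0.161·1536.732/412.911 = 0.60 s.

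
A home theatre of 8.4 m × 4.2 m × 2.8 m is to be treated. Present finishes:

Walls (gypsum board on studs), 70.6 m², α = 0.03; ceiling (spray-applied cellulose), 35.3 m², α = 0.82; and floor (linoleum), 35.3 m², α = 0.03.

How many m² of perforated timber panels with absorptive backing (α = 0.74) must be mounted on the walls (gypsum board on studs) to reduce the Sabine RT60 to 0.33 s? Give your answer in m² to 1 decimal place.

Equivalent absorption area: A₁ = 70.6*0.03 + 35.3*0.82 + 35.3*0.03 = 32.123 m².
V = 98.784 m³. Target absorption A₂ = 0.161 × 98.784 / 0.33 = 48.195 sabins.
Absorption to add: 48.195 − 32.123 = 16.072 sabins.
Net gain per m²: Δα = 0.74 − 0.03 = 0.71.
Panel area = 16.072 / 0.71 = 22.6 m².

22.6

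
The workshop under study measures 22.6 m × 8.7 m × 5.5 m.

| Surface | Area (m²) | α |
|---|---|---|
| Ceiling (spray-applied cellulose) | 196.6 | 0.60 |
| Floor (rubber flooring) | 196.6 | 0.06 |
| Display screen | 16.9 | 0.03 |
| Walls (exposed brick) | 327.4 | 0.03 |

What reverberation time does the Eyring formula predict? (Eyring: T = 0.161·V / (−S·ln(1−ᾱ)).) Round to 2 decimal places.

S = Σ Sᵢ = 737.5 m².
Absorption A = 196.6·0.60 + 196.6·0.06 + 16.9·0.03 + 327.4·0.03 = 140.085 sabins.
Mean coefficient ᾱ = A/S = 0.1899.
Eyring denominator: −S ln(1−ᾱ) = 155.316.
V = 22.6 × 8.7 × 5.5 = 1081.41 m³.
T = 0.161·V/[−S·ln(1−ᾱ)] = 0.161·1081.41/155.316 = 1.12 s.

1.12 s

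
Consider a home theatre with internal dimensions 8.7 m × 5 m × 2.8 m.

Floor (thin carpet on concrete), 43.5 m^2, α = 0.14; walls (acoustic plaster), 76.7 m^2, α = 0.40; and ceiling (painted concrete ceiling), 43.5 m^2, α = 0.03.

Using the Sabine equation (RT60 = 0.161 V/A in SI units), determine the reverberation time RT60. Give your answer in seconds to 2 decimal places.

A = Σ Sᵢαᵢ = 43.5·0.14 + 76.7·0.40 + 43.5·0.03 = 38.075 sabins.
V = 8.7·5·2.8 = 121.8 m³.
T = 0.161 V/A = 0.161·121.8/38.075 = 0.52 s.

0.52 seconds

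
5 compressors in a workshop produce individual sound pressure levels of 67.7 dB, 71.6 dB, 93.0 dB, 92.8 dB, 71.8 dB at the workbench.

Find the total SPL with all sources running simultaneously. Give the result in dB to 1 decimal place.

96.0 dB

Converting to relative power and adding: 10^(67.7/10) + 10^(71.6/10) + 10^(93.0/10) + 10^(92.8/10) + 10^(71.8/10) = 3.936e+09.
Back to dB: 10·log₁₀ Σ = 96.0 dB.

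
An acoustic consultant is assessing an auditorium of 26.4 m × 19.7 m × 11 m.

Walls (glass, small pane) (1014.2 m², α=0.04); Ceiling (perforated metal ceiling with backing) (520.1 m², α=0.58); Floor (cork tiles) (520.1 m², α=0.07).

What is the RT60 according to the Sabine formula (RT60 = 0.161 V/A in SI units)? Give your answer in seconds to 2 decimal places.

2.43 seconds

A = Σ Sᵢαᵢ = 1014.2×0.04 + 520.1×0.58 + 520.1×0.07 = 378.633 sabins.
V = 26.4·19.7·11 = 5720.88 m³.
RT60 = 0.161 · V / A = 0.161 × 5720.88 / 378.633 = 2.43 s.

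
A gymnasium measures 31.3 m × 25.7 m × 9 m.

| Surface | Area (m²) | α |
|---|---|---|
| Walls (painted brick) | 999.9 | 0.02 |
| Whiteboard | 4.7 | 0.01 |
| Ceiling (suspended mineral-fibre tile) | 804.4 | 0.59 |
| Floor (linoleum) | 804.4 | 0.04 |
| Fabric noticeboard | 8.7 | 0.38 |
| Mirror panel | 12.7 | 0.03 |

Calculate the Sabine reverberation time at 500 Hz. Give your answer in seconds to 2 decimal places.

2.20 s

Equivalent absorption area: A = 999.9·0.02 + 4.7·0.01 + 804.4·0.59 + 804.4·0.04 + 8.7·0.38 + 12.7·0.03 = 530.504 m².
Volume V = 31.3 × 25.7 × 9 = 7239.69 m³.
Sabine: RT60 = 0.161 × 7239.69 / 530.504 = 2.20 s.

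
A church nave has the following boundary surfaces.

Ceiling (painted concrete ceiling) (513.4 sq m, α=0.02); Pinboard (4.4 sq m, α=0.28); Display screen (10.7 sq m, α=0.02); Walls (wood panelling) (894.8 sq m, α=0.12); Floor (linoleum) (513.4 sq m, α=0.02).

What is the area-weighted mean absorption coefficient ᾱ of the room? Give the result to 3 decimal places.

S = Σ Sᵢ = 513.4 + 4.4 + 10.7 + 894.8 + 513.4 = 1936.7 sq m.
Weighted sum Σ Sα = 129.358.
ᾱ = 129.358 / 1936.7 = 0.067.

0.067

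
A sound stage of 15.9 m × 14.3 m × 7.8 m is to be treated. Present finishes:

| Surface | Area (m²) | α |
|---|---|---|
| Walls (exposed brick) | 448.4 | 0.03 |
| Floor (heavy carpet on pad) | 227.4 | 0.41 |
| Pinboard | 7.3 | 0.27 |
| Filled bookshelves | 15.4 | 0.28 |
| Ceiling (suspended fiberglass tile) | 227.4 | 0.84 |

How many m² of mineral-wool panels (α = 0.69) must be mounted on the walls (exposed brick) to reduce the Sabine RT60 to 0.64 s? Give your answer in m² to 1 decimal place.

Total absorption A₁ = 448.4×0.03 + 227.4×0.41 + 7.3×0.27 + 15.4×0.28 + 227.4×0.84
  = 13.452 + 93.234 + 1.971 + 4.312 + 191.016 = 303.985 m² sabins.
V = 1773.486 m³. Target absorption A₂ = 0.161 × 1773.486 / 0.64 = 446.143 sabins.
ΔA needed = 446.143 − 303.985 = 142.158 sabins.
Net gain per m²: Δα = 0.69 − 0.03 = 0.66.
Panel area = 142.158 / 0.66 = 215.4 m².

215.4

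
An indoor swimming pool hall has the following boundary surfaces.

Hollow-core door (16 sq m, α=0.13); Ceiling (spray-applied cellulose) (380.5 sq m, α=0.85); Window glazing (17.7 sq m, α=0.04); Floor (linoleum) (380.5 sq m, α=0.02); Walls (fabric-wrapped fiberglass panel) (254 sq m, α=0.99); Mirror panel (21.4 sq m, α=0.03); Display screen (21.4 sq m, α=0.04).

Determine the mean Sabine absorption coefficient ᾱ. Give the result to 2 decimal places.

0.54

S = Σ Sᵢ = 16 + 380.5 + 17.7 + 380.5 + 254 + 21.4 + 21.4 = 1091.5 sq m.
Σ(Sᵢαᵢ) = 16×0.13 + 380.5×0.85 + 17.7×0.04 + 380.5×0.02 + 254×0.99 + 21.4×0.03 + 21.4×0.04 = 586.781.
ᾱ = A/S = 0.54.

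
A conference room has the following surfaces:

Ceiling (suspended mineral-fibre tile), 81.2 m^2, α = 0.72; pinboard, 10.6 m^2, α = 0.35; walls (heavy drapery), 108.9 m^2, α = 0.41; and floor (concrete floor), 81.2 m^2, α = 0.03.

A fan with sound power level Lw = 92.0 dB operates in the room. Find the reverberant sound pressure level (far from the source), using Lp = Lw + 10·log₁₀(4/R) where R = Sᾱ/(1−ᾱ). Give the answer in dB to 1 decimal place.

Σ(Sᵢαᵢ) = 81.2·0.72 + 10.6·0.35 + 108.9·0.41 + 81.2·0.03 = 109.259; total area S = 281.9 m^2.
ᾱ = 109.259/281.9 = 0.3876; R = Sᾱ/(1−ᾱ) = 109.259/(1−0.3876) = 178.411 m^2.
Lp = 92.0 + 10·log₁₀(4/178.411) = 92.0 + (-16.49) = 75.5 dB.

75.5 dB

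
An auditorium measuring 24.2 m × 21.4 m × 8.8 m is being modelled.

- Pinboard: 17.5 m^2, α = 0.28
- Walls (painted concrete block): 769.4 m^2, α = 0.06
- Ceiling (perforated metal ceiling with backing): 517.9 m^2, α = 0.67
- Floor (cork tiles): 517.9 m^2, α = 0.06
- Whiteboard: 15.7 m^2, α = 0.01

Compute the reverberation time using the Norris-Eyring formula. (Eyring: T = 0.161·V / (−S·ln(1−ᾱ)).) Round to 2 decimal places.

1.50 s

Total surface area S = 17.5 + 769.4 + 517.9 + 517.9 + 15.7 = 1838.4 m^2.
Σ(Sᵢαᵢ) = 17.5·0.28 + 769.4·0.06 + 517.9·0.67 + 517.9·0.06 + 15.7·0.01 = 429.288.
Mean coefficient ᾱ = A/S = 0.2335.
−S·ln(1−ᾱ) = −1838.4 × ln(1 − 0.2335) = 488.868.
V = 24.2 × 21.4 × 8.8 = 4557.344 m³.
RT60 = 0.161 × 4557.344 / 488.868 = 1.50 s.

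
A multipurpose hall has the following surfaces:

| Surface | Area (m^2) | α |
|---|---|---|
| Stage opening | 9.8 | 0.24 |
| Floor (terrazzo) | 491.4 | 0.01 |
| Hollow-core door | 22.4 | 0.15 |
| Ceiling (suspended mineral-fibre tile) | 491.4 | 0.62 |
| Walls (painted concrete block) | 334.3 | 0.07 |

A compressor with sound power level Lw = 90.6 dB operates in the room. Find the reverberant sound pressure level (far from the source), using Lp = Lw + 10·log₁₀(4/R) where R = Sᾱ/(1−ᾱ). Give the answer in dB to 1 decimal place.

Σ(Sᵢαᵢ) = 9.8×0.24 + 491.4×0.01 + 22.4×0.15 + 491.4×0.62 + 334.3×0.07 = 338.695; total area S = 1349.3 m^2.
ᾱ = 338.695/1349.3 = 0.2510; R = Sᾱ/(1−ᾱ) = 338.695/(1−0.2510) = 452.196 m^2.
Lp = Lw + 10 log₁₀(4/R) = 90.6 -20.53 = 70.1 dB.

70.1 dB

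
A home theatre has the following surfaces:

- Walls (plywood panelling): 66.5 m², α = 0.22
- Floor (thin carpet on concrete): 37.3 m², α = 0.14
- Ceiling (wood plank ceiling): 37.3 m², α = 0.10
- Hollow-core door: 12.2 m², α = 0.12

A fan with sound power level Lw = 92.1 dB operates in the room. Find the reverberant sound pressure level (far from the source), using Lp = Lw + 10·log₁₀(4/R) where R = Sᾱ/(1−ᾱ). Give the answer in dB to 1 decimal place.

Σ(Sᵢαᵢ) = 66.5×0.22 + 37.3×0.14 + 37.3×0.10 + 12.2×0.12 = 25.046; total area S = 153.3 m².
ᾱ = 25.046/153.3 = 0.1634; R = Sᾱ/(1−ᾱ) = 25.046/(1−0.1634) = 29.938 m².
Lp = 92.1 + 10·log₁₀(4/29.938) = 92.1 + (-8.74) = 83.4 dB.

83.4 dB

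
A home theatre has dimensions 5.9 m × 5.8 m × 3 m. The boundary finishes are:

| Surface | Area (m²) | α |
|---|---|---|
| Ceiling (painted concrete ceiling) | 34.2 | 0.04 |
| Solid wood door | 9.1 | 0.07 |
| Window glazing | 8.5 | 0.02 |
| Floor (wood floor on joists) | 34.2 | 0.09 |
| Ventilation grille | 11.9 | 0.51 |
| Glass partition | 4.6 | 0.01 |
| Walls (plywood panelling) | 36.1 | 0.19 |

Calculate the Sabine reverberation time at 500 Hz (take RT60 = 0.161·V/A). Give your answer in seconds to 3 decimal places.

0.907 sec

Total absorption A = 34.2*0.04 + 9.1*0.07 + 8.5*0.02 + 34.2*0.09 + 11.9*0.51 + 4.6*0.01 + 36.1*0.19
  = 1.368 + 0.637 + 0.170 + 3.078 + 6.069 + 0.046 + 6.859 = 18.227 m² sabins.
Room volume: 102.66 m³.
Sabine: RT60 = 0.161 × 102.66 / 18.227 = 0.907 s.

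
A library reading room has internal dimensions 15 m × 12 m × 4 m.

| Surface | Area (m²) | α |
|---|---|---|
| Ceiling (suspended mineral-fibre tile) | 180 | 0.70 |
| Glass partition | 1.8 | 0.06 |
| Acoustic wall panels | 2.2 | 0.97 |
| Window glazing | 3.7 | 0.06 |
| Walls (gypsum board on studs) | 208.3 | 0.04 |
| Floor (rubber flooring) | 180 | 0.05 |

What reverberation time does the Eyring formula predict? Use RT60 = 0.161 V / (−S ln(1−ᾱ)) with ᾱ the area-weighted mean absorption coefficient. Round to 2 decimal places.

0.69 s

Total surface area S = 180 + 1.8 + 2.2 + 3.7 + 208.3 + 180 = 576.0 m².
Σ(Sᵢαᵢ) = 180·0.70 + 1.8·0.06 + 2.2·0.97 + 3.7·0.06 + 208.3·0.04 + 180·0.05 = 145.796.
ᾱ = 145.796 / 576.0 = 0.2531.
Eyring denominator: −S ln(1−ᾱ) = 168.091.
V = 15 × 12 × 4 = 720 m³.
RT60 = 0.161 × 720 / 168.091 = 0.69 s.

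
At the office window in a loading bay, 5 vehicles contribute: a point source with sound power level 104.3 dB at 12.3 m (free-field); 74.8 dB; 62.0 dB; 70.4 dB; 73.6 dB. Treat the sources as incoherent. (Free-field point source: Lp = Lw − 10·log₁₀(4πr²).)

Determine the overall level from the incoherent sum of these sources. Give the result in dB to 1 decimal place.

Source at 12.3 m: Lp = 104.3 − 10·log₁₀(4π·12.3²) = 104.3 − 10·log₁₀(1901.166) = 71.5 dB.
Sum in the linear (power) domain: Σ 10^(Lᵢ/10) = 10^(71.5/10) + 10^(74.8/10) + 10^(62.0/10) + 10^(70.4/10) + 10^(73.6/10) = 7.978e+07.
Back to dB: 10·log₁₀ Σ = 79.0 dB.

79.0 dB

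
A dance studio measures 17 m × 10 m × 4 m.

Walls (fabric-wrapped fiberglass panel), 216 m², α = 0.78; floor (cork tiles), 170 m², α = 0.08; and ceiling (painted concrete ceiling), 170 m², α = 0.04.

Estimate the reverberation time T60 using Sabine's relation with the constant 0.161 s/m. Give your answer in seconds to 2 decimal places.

Total absorption A = 216·0.78 + 170·0.08 + 170·0.04
  = 168.480 + 13.600 + 6.800 = 188.880 m² sabins.
V = 17·10·4 = 680 m³.
Sabine: RT60 = 0.161 × 680 / 188.880 = 0.58 s.

0.58 s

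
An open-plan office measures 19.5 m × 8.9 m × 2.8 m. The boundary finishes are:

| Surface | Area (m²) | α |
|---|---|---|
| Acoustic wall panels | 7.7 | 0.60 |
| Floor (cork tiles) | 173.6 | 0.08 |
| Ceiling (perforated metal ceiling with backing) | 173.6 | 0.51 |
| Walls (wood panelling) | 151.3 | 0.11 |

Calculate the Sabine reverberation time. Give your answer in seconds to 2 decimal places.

0.63 s

A = Σ Sᵢαᵢ = 7.7*0.60 + 173.6*0.08 + 173.6*0.51 + 151.3*0.11 = 123.687 sabins.
Room volume: 485.94 m³.
RT60 = 0.161 · V / A = 0.161 × 485.94 / 123.687 = 0.63 s.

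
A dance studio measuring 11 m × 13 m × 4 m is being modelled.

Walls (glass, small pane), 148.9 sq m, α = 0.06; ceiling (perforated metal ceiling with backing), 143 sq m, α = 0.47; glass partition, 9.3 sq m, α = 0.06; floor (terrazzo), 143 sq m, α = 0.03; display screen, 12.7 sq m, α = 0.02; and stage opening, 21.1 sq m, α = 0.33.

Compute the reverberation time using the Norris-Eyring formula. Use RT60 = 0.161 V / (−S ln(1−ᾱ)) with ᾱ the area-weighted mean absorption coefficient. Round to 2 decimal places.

0.94 seconds

S = Σ Sᵢ = 478.0 sq m.
Σ(Sᵢαᵢ) = 148.9·0.06 + 143·0.47 + 9.3·0.06 + 143·0.03 + 12.7·0.02 + 21.1·0.33 = 88.209.
ᾱ = 88.209 / 478.0 = 0.1845.
−S·ln(1−ᾱ) = −478.0 × ln(1 − 0.1845) = 97.490.
V = 11 × 13 × 4 = 572 m³.
RT60 = 0.161 × 572 / 97.490 = 0.94 s.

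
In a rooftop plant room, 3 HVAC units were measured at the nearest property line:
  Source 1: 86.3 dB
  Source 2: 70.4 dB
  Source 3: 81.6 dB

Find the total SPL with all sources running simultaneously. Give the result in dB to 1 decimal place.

Sum in the linear (power) domain: Σ 10^(Lᵢ/10) = 10^(86.3/10) + 10^(70.4/10) + 10^(81.6/10) = 5.821e+08.
Combined level = 10 log₁₀(5.821e+08) = 87.6 dB.

87.6 dB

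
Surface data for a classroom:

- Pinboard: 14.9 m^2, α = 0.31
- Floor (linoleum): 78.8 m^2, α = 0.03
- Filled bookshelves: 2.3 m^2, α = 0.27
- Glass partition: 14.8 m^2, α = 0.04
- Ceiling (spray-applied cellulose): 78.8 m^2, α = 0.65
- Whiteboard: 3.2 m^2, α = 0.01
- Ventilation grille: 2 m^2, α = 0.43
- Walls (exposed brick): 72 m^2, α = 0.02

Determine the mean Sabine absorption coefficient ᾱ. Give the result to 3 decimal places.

0.231

S = Σ Sᵢ = 14.9 + 78.8 + 2.3 + 14.8 + 78.8 + 3.2 + 2 + 72 = 266.8 m^2.
Σ(Sᵢαᵢ) = 14.9*0.31 + 78.8*0.03 + 2.3*0.27 + 14.8*0.04 + 78.8*0.65 + 3.2*0.01 + 2*0.43 + 72*0.02 = 61.748.
ᾱ = 61.748 / 266.8 = 0.231.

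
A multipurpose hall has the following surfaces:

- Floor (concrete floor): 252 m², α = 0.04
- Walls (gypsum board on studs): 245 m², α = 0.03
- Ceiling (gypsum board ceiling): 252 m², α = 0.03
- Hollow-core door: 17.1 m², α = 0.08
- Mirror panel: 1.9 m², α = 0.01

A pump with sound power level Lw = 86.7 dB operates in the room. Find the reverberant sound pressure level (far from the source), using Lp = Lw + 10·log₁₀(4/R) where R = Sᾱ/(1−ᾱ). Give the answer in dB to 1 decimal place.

Σ(Sᵢαᵢ) = 252×0.04 + 245×0.03 + 252×0.03 + 17.1×0.08 + 1.9×0.01 = 26.377; total area S = 768.0 m².
ᾱ = 26.377/768.0 = 0.0343; R = Sᾱ/(1−ᾱ) = 26.377/(1−0.0343) = 27.314 m².
Lp = Lw + 10 log₁₀(4/R) = 86.7 -8.34 = 78.4 dB.

78.4 dB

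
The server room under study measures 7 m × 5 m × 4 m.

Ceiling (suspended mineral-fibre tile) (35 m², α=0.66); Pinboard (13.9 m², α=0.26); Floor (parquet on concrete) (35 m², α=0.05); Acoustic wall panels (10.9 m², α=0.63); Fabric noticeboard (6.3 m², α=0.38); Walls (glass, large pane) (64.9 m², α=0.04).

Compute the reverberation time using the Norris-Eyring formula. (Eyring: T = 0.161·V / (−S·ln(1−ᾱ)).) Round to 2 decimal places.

0.49 sec

S = Σ Sᵢ = 166.0 m².
Σ(Sᵢαᵢ) = 35·0.66 + 13.9·0.26 + 35·0.05 + 10.9·0.63 + 6.3·0.38 + 64.9·0.04 = 40.321.
ᾱ = 40.321 / 166.0 = 0.2429.
−S·ln(1−ᾱ) = −166.0 × ln(1 − 0.2429) = 46.191.
V = 7 × 5 × 4 = 140 m³.
T = 0.161·V/[−S·ln(1−ᾱ)] = 0.161·140/46.191 = 0.49 s.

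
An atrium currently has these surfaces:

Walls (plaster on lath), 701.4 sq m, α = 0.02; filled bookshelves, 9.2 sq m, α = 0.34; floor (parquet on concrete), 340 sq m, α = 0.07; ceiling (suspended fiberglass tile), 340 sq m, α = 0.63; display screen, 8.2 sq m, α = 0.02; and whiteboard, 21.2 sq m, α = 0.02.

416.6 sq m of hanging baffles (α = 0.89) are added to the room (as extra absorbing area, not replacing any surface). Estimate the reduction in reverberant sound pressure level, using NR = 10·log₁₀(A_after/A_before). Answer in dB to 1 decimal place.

3.9 dB

A_before = Σ Sᵢαᵢ = 701.4·0.02 + 9.2·0.34 + 340·0.07 + 340·0.63 + 8.2·0.02 + 21.2·0.02 = 255.744 sabins.
Treatment contributes 416.6·0.89 = 370.774 sabins.
New total A_after = 626.518 sabins.
Reduction = 10 log₁₀(A_after/A_before) = 10 log₁₀(2.4498) = 3.9 dB.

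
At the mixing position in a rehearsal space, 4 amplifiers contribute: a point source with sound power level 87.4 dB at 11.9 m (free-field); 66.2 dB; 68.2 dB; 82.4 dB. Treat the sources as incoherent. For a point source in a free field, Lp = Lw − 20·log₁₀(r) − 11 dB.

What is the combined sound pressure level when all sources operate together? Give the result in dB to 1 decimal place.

Source at 11.9 m: Lp = 87.4 − 20·log₁₀(11.9) − 11 = 54.9 dB.
Sum in the linear (power) domain: Σ 10^(Lᵢ/10) = 10^(54.9/10) + 10^(66.2/10) + 10^(68.2/10) + 10^(82.4/10) = 1.849e+08.
L_total = 10·log₁₀(1.849e+08) = 82.7 dB.

82.7 dB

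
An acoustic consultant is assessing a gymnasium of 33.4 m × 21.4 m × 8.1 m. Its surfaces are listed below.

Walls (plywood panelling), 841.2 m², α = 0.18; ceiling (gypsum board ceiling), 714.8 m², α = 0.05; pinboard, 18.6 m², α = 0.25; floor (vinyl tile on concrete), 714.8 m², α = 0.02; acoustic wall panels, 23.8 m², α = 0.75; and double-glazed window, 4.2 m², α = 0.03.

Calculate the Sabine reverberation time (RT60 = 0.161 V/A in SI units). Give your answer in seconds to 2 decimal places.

4.16 seconds

Total absorption A = 841.2×0.18 + 714.8×0.05 + 18.6×0.25 + 714.8×0.02 + 23.8×0.75 + 4.2×0.03
  = 151.416 + 35.740 + 4.650 + 14.296 + 17.850 + 0.126 = 224.078 m² sabins.
V = 33.4·21.4·8.1 = 5789.556 m³.
Sabine: RT60 = 0.161 × 5789.556 / 224.078 = 4.16 s.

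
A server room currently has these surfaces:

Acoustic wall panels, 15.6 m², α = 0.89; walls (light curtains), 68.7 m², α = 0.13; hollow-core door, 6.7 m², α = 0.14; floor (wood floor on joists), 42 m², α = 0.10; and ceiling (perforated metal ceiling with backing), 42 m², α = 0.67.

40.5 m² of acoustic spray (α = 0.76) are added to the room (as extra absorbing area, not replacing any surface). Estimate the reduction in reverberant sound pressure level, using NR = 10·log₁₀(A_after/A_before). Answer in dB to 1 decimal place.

1.9 dB

Summing Sᵢαᵢ: 13.884 + 8.931 + 0.938 + 4.200 + 28.140 → A_before = 56.093 sabins.
Added absorption = 40.5 × 0.76 = 30.780 sabins.
A_after = 56.093 + 30.780 = 86.873 sabins.
Reduction = 10 log₁₀(A_after/A_before) = 10 log₁₀(1.5487) = 1.9 dB.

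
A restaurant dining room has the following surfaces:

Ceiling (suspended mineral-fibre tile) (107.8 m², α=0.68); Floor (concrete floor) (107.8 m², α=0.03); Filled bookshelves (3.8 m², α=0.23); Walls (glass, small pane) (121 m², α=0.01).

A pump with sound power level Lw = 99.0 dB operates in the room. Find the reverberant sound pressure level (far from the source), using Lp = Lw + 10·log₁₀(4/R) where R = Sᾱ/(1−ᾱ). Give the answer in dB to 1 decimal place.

84.9 dB

A = 78.622 sabins; S = 340.4 m².
ᾱ = 0.2310, so room constant R = A/(1−ᾱ) = 102.239 m².
Lp = Lw + 10 log₁₀(4/R) = 99.0 -14.08 = 84.9 dB.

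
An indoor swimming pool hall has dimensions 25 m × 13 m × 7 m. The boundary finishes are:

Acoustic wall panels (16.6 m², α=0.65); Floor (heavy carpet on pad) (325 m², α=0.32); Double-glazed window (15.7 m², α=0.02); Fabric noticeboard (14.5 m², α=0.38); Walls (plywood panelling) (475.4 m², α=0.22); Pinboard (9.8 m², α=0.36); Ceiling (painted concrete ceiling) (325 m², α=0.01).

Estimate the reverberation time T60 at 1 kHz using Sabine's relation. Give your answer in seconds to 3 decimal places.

1.579 sec

Equivalent absorption area: A = 16.6·0.65 + 325·0.32 + 15.7·0.02 + 14.5·0.38 + 475.4·0.22 + 9.8·0.36 + 325·0.01 = 231.980 m².
V = 25·13·7 = 2275 m³.
Sabine: RT60 = 0.161 × 2275 / 231.980 = 1.579 s.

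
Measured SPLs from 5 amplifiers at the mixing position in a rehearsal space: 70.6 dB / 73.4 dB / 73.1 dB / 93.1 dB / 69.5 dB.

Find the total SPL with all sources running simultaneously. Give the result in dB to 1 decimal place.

Σ 10^(Lᵢ/10) = 2.104e+09.
Back to dB: 10·log₁₀ Σ = 93.2 dB.

93.2 dB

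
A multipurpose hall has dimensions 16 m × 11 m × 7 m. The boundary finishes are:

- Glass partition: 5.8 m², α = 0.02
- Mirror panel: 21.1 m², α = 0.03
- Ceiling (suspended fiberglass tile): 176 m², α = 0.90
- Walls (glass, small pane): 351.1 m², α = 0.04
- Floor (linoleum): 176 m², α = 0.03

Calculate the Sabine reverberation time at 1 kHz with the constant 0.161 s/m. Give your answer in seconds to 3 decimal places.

Total absorption A = 5.8·0.02 + 21.1·0.03 + 176·0.90 + 351.1·0.04 + 176·0.03
  = 0.116 + 0.633 + 158.400 + 14.044 + 5.280 = 178.473 m² sabins.
Room volume: 1232 m³.
RT60 = 0.161 · V / A = 0.161 × 1232 / 178.473 = 1.111 s.

1.111 sec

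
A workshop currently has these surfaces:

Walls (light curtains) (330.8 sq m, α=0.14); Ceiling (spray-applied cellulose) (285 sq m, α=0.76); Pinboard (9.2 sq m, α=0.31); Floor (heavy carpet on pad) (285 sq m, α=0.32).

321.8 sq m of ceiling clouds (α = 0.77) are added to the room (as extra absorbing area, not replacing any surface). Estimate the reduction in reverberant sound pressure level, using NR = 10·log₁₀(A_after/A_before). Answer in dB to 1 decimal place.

2.3 dB

Total absorption A_before = 330.8*0.14 + 285*0.76 + 9.2*0.31 + 285*0.32
  = 46.312 + 216.600 + 2.852 + 91.200 = 356.964 sq m sabins.
Treatment contributes 321.8·0.77 = 247.786 sabins.
New total A_after = 604.750 sabins.
NR = 10·log₁₀(604.750/356.964) = 2.3 dB.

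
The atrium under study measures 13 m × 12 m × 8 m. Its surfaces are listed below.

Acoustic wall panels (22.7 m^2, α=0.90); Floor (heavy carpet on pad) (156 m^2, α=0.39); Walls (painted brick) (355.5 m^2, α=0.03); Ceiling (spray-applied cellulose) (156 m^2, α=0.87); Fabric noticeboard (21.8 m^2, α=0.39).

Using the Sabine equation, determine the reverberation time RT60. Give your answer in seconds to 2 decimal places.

0.85 sec

Equivalent absorption area: A = 22.7*0.90 + 156*0.39 + 355.5*0.03 + 156*0.87 + 21.8*0.39 = 236.157 m^2.
Volume V = 13 × 12 × 8 = 1248 m³.
RT60 = 0.161 · V / A = 0.161 × 1248 / 236.157 = 0.85 s.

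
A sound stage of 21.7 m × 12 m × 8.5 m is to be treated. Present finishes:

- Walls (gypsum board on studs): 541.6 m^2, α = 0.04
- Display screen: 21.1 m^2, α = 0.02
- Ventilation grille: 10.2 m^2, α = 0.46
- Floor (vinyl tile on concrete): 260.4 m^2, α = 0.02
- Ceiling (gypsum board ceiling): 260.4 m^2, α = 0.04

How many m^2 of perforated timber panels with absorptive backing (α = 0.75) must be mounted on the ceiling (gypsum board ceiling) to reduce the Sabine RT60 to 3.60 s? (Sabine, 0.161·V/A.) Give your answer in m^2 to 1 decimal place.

79.7

Total absorption A₁ = 541.6*0.04 + 21.1*0.02 + 10.2*0.46 + 260.4*0.02 + 260.4*0.04
  = 21.664 + 0.422 + 4.692 + 5.208 + 10.416 = 42.402 m^2 sabins.
V = 2213.4 m³. Target absorption A₂ = 0.161 × 2213.4 / 3.60 = 98.988 sabins.
Absorption to add: 98.988 − 42.402 = 56.586 sabins.
Net gain per m^2: Δα = 0.75 − 0.04 = 0.71.
Panel area = 56.586 / 0.71 = 79.7 m^2.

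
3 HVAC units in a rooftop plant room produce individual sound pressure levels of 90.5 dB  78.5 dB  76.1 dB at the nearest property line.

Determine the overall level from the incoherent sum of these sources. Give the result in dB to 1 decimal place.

90.9 dB

Converting to relative power and adding: 10^(90.5/10) + 10^(78.5/10) + 10^(76.1/10) = 1.234e+09.
Combined level = 10 log₁₀(1.234e+09) = 90.9 dB.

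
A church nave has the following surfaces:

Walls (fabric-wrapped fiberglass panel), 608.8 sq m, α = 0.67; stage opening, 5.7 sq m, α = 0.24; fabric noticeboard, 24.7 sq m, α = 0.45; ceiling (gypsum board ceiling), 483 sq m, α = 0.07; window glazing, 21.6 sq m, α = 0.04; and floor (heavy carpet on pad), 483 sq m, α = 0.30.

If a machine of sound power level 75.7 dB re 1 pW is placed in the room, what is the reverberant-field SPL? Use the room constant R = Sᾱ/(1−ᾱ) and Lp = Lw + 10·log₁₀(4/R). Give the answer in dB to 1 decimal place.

Σ(Sᵢαᵢ) = 608.8×0.67 + 5.7×0.24 + 24.7×0.45 + 483×0.07 + 21.6×0.04 + 483×0.30 = 599.953; total area S = 1626.8 sq m.
ᾱ = 0.3688, so room constant R = A/(1−ᾱ) = 950.496 sq m.
Lp = 75.7 + 10·log₁₀(4/950.496) = 75.7 + (-23.76) = 51.9 dB.

51.9 dB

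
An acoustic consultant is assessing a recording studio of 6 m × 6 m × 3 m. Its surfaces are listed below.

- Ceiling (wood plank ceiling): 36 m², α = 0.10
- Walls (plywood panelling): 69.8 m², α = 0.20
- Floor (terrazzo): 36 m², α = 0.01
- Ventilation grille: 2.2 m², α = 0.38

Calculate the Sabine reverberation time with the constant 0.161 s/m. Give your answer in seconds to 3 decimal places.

0.927 s

A = Σ Sᵢαᵢ = 36*0.10 + 69.8*0.20 + 36*0.01 + 2.2*0.38 = 18.756 sabins.
V = 6·6·3 = 108 m³.
Sabine: RT60 = 0.161 × 108 / 18.756 = 0.927 s.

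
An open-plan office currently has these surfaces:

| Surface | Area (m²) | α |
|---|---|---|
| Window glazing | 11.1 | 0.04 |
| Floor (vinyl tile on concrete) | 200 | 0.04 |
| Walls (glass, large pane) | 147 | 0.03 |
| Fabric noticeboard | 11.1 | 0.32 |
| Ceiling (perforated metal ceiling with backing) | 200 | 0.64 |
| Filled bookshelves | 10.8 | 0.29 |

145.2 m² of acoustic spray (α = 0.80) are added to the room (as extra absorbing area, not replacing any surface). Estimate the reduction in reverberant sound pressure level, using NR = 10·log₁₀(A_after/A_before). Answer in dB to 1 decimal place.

2.5 dB

Equivalent absorption area: A_before = 11.1×0.04 + 200×0.04 + 147×0.03 + 11.1×0.32 + 200×0.64 + 10.8×0.29 = 147.538 m².
Added absorption = 145.2 × 0.80 = 116.160 sabins.
A_after = 147.538 + 116.160 = 263.698 sabins.
Reduction = 10 log₁₀(A_after/A_before) = 10 log₁₀(1.7873) = 2.5 dB.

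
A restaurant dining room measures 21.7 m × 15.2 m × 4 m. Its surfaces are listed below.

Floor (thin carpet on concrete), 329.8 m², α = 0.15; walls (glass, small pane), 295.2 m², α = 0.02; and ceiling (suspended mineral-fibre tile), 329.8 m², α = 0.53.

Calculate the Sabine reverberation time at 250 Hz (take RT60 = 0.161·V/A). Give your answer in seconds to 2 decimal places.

0.92 sec

Equivalent absorption area: A = 329.8*0.15 + 295.2*0.02 + 329.8*0.53 = 230.168 m².
Room volume: 1319.36 m³.
T = 0.161 V/A = 0.161·1319.36/230.168 = 0.92 s.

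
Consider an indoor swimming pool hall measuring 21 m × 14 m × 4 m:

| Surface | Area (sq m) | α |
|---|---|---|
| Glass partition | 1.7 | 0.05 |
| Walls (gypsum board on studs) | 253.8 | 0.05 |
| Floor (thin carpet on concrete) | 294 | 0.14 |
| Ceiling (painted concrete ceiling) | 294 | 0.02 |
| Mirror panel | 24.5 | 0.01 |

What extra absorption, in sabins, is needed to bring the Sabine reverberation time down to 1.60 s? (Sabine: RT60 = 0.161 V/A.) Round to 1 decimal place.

Total absorption A₁ = 1.7*0.05 + 253.8*0.05 + 294*0.14 + 294*0.02 + 24.5*0.01
  = 0.085 + 12.690 + 41.160 + 5.880 + 0.245 = 60.060 sq m sabins.
For T = 1.60 s, need A₂ = 0.161·V/T = 0.161·1176/1.60 = 118.335 sabins.
Shortfall: 118.335 − 60.060 = 58.3 sabins.

58.3 sabins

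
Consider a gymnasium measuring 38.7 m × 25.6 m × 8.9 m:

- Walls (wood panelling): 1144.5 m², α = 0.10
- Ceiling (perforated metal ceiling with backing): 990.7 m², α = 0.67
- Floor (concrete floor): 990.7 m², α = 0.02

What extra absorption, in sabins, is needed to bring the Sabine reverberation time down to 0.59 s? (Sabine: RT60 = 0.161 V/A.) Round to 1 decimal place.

A₁ = Σ Sᵢαᵢ = 1144.5×0.10 + 990.7×0.67 + 990.7×0.02 = 798.033 sabins.
Target A₂ = 0.161·8817.408/0.59 = 2406.106 sabins (V = 8817.408 m³).
Additional absorption ΔA = 2406.106 − 798.033 = 1608.1 sabins.

1608.1 sabins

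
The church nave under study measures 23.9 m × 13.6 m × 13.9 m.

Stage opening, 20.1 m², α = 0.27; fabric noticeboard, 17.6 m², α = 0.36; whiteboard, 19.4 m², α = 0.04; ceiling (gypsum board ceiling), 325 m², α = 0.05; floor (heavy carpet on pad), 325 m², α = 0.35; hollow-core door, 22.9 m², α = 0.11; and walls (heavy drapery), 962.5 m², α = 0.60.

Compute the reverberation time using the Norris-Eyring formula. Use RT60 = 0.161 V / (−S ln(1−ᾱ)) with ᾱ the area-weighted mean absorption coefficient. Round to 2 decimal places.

Total surface area S = 20.1 + 17.6 + 19.4 + 325 + 325 + 22.9 + 962.5 = 1692.5 m².
Absorption A = 20.1×0.27 + 17.6×0.36 + 19.4×0.04 + 325×0.05 + 325×0.35 + 22.9×0.11 + 962.5×0.60 = 722.558 sabins.
Mean coefficient ᾱ = A/S = 0.4269.
Eyring denominator: −S ln(1−ᾱ) = 942.206.
V = 23.9 × 13.6 × 13.9 = 4518.056 m³.
T = 0.161·V/[−S·ln(1−ᾱ)] = 0.161·4518.056/942.206 = 0.77 s.

0.77 s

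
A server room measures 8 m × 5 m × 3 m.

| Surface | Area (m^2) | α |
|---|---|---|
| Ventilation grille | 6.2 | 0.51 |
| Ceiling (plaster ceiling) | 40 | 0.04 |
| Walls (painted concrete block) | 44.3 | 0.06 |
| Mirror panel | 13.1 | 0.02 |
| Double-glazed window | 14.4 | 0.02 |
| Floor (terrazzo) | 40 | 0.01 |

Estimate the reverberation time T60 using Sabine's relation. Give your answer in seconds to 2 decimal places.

A = Σ Sᵢαᵢ = 6.2·0.51 + 40·0.04 + 44.3·0.06 + 13.1·0.02 + 14.4·0.02 + 40·0.01 = 8.370 sabins.
Volume V = 8 × 5 × 3 = 120 m³.
RT60 = 0.161 · V / A = 0.161 × 120 / 8.370 = 2.31 s.

2.31 s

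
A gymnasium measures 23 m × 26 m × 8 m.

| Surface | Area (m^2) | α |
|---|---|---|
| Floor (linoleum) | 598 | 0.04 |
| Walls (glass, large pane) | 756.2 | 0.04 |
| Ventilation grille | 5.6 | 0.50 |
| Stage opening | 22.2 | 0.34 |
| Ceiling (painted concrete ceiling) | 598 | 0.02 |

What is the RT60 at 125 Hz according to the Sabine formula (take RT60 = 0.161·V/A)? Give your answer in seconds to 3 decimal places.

10.071 seconds

Total absorption A = 598*0.04 + 756.2*0.04 + 5.6*0.50 + 22.2*0.34 + 598*0.02
  = 23.920 + 30.248 + 2.800 + 7.548 + 11.960 = 76.476 m^2 sabins.
V = 23·26·8 = 4784 m³.
RT60 = 0.161 · V / A = 0.161 × 4784 / 76.476 = 10.071 s.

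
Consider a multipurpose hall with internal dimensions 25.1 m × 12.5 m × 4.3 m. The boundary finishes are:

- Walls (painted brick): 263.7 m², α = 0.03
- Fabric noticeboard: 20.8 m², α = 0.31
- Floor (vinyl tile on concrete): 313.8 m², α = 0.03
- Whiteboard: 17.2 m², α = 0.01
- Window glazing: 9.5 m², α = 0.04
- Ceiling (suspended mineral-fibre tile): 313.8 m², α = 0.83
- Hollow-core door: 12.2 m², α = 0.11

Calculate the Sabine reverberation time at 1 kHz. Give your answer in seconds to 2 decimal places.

Equivalent absorption area: A = 263.7×0.03 + 20.8×0.31 + 313.8×0.03 + 17.2×0.01 + 9.5×0.04 + 313.8×0.83 + 12.2×0.11 = 286.121 m².
Volume V = 25.1 × 12.5 × 4.3 = 1349.125 m³.
T = 0.161 V/A = 0.161·1349.125/286.121 = 0.76 s.

0.76 seconds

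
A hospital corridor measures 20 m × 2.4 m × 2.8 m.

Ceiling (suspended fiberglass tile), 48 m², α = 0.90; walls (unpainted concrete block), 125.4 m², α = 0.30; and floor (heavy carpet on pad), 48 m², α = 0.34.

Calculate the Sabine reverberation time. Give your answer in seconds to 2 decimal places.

0.22 s

A = Σ Sᵢαᵢ = 48×0.90 + 125.4×0.30 + 48×0.34 = 97.140 sabins.
V = 20·2.4·2.8 = 134.4 m³.
RT60 = 0.161 · V / A = 0.161 × 134.4 / 97.140 = 0.22 s.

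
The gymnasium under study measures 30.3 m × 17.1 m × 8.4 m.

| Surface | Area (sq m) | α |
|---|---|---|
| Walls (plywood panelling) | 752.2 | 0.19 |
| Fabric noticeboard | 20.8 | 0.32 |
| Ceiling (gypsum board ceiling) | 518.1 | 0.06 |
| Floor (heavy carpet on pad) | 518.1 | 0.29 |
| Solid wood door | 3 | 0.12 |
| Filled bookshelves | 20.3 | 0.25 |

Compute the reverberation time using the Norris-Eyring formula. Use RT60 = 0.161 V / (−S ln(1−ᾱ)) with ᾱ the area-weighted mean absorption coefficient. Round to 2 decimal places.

1.89 s

S = Σ Sᵢ = 1832.5 sq m.
Absorption A = 752.2×0.19 + 20.8×0.32 + 518.1×0.06 + 518.1×0.29 + 3×0.12 + 20.3×0.25 = 336.344 sabins.
ᾱ = 336.344 / 1832.5 = 0.1835.
Eyring denominator: −S ln(1−ᾱ) = 371.500.
V = 30.3 × 17.1 × 8.4 = 4352.292 m³.
RT60 = 0.161 × 4352.292 / 371.500 = 1.89 s.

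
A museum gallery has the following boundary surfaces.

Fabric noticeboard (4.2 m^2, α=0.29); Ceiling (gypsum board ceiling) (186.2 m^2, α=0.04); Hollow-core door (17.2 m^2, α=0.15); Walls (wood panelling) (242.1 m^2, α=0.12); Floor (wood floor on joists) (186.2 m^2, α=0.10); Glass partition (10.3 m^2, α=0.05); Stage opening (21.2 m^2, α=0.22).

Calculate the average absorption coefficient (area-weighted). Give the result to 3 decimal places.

S = Σ Sᵢ = 4.2 + 186.2 + 17.2 + 242.1 + 186.2 + 10.3 + 21.2 = 667.4 m^2.
Weighted sum Σ Sα = 64.097.
ᾱ = 64.097 / 667.4 = 0.096.

0.096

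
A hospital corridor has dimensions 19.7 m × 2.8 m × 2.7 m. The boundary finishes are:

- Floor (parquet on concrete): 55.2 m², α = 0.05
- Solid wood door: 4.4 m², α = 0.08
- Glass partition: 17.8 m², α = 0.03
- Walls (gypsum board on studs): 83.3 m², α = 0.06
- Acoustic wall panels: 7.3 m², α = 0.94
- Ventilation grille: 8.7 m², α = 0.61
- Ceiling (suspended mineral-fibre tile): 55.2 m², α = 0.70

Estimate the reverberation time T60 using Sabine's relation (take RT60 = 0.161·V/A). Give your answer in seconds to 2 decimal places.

0.40 sec

Total absorption A = 55.2·0.05 + 4.4·0.08 + 17.8·0.03 + 83.3·0.06 + 7.3·0.94 + 8.7·0.61 + 55.2·0.70
  = 2.760 + 0.352 + 0.534 + 4.998 + 6.862 + 5.307 + 38.640 = 59.453 m² sabins.
Volume V = 19.7 × 2.8 × 2.7 = 148.932 m³.
RT60 = 0.161 · V / A = 0.161 × 148.932 / 59.453 = 0.40 s.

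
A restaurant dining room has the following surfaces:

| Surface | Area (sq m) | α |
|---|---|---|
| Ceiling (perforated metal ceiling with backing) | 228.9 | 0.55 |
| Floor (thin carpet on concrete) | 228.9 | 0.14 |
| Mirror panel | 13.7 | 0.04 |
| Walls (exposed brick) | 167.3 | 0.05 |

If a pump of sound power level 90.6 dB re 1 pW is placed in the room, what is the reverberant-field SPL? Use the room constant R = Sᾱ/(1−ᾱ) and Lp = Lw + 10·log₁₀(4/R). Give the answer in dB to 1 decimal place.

73.1 dB

A = 166.854 sabins; S = 638.8 sq m.
ᾱ = 166.854/638.8 = 0.2612; R = Sᾱ/(1−ᾱ) = 166.854/(1−0.2612) = 225.845 sq m.
Lp = Lw + 10 log₁₀(4/R) = 90.6 -17.52 = 73.1 dB.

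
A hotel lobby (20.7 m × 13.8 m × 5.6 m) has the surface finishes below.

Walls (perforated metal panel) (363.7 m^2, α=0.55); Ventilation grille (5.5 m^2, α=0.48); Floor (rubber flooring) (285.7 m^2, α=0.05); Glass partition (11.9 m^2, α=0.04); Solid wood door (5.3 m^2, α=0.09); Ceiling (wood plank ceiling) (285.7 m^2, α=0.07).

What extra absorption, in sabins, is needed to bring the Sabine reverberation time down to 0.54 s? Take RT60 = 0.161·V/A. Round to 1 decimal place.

Summing Sᵢαᵢ: 200.035 + 2.640 + 14.285 + 0.476 + 0.477 + 19.999 → A₁ = 237.912 sabins.
V = 1599.696 m³. Required absorption A₂ = 0.161 × 1599.696 / 0.54 = 476.946 sabins.
Shortfall: 476.946 − 237.912 = 239.0 sabins.

239.0 sabins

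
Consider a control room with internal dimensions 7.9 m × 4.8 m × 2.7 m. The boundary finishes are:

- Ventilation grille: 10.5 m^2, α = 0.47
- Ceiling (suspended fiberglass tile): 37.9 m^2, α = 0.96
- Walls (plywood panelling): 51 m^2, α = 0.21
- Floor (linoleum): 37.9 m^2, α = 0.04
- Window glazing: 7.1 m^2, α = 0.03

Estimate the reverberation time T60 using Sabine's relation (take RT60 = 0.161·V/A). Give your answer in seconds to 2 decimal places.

Summing Sᵢαᵢ: 4.935 + 36.384 + 10.710 + 1.516 + 0.213 → A = 53.758 sabins.
Volume V = 7.9 × 4.8 × 2.7 = 102.384 m³.
RT60 = 0.161 · V / A = 0.161 × 102.384 / 53.758 = 0.31 s.

0.31 s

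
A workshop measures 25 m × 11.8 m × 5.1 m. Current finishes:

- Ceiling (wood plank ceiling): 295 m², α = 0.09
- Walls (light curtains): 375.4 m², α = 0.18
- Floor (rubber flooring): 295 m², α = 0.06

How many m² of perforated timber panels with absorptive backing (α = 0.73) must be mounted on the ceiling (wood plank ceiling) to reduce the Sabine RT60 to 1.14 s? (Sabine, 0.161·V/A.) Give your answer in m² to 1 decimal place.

157.3

A₁ = Σ Sᵢαᵢ = 295*0.09 + 375.4*0.18 + 295*0.06 = 111.822 sabins.
V = 1504.5 m³. Target absorption A₂ = 0.161 × 1504.5 / 1.14 = 212.478 sabins.
ΔA needed = 212.478 − 111.822 = 100.656 sabins.
Net gain per m²: Δα = 0.73 − 0.09 = 0.64.
Panel area = 100.656 / 0.64 = 157.3 m².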